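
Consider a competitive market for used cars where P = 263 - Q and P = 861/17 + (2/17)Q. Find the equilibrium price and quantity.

P* = 73, Q* = 190

Set the two price expressions equal: 263 - Q = 861/17 + (2/17)Q.
3610/17 = (19/17)Q, so Q* = 190.
P* = 263 − (1)(190) = 73.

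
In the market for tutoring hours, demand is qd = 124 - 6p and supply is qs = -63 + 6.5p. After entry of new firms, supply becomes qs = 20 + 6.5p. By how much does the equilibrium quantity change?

Δq = 39.84

Original equilibrium: p* = 14.96, q* = 34.24.
New equilibrium: 124 - 6p = 20 + 6.5p, so 104 = 12.5p and p' = 8.32; q' = 124 − 6(8.32) = 74.08.
Change in quantity: 74.08 − 34.24 = 39.84.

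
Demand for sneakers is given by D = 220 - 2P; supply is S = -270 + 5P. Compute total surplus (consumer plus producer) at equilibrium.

Equilibrium: 220 - 2P = -270 + 5P gives P* = 70, Q* = 80.
Demand choke price: P = 110; supply starts at P = 54.
CS = ½(110 − 70)(80) = 1600; PS = ½(70 − 54)(80) = 640.

Total surplus = 2240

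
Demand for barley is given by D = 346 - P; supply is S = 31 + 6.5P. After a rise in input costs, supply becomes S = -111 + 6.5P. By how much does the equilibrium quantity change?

ΔQ = -284/15

Original equilibrium: P* = 42, Q* = 304.
New equilibrium: 346 - P = -111 + 6.5P, so 457 = 7.5P and P' = 914/15; Q' = 346 − 1(914/15) = 4276/15.
Change in quantity: 4276/15 − 304 = -284/15.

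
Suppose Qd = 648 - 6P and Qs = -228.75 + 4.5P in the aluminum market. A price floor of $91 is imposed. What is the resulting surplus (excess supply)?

Equilibrium price would be P* = 83.5, so the floor at 91 binds.
At P = 91: Qd = 102, Qs = 180.75.
Surplus = 180.75 − 102 = 78.75.

Surplus = 78.75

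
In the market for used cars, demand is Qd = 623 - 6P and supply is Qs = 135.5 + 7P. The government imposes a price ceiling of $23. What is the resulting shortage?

Equilibrium price would be P* = 37.5, so the ceiling at 23 binds.
At P = 23: Qd = 623 − 6(23) = 485, Qs = 135.5 + 7(23) = 296.5.
Shortage = 485 − 296.5 = 188.5.

Shortage = 188.5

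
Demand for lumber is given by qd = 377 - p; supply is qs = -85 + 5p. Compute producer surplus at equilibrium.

Equilibrium: 377 - p = -85 + 5p gives p* = 77, q* = 300.
Supply starts at p = 17 (where qs = 0).
PS = ½(77 − 17)(300) = 9000.

Producer surplus = 9000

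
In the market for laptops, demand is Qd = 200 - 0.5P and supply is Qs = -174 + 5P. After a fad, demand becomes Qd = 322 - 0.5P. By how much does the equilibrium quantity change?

ΔQ = 1220/11

Original equilibrium: P* = 68, Q* = 166.
New equilibrium: 322 - 0.5P = -174 + 5P, so 496 = 5.5P and P' = 992/11; Q' = 322 − 0.5(992/11) = 3046/11.
Change in quantity: 3046/11 − 166 = 1220/11.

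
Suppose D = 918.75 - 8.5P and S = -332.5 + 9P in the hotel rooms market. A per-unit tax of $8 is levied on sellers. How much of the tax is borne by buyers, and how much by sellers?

Pre-tax equilibrium: P* = 71.5, Q* = 311.
Tax on sellers shifts supply to S = -332.5 + 9(P − 8) = -404.5 + 9P.
918.75 - 8.5P = -404.5 + 9P gives buyer price Pb = 5293/70; sellers receive Ps = 5293/70 − 8 = 4733/70.
New quantity: Q = 918.75 − 8.5(5293/70) = 9661/35.
Buyer burden = 5293/70 − 71.5 = 144/35; seller burden = 71.5 − 4733/70 = 136/35.

Buyers bear 144/35, sellers bear 136/35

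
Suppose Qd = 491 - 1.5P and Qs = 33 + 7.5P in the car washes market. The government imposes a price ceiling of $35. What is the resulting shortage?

Equilibrium price would be P* = 458/9, so the ceiling at 35 binds.
At P = 35: Qd = 491 − 1.5(35) = 438.5, Qs = 33 + 7.5(35) = 295.5.
Shortage = 438.5 − 295.5 = 143.

Shortage = 143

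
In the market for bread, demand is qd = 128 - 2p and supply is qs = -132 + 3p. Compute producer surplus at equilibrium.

Equilibrium: 128 - 2p = -132 + 3p gives p* = 52, q* = 24.
Supply starts at p = 44 (where qs = 0).
PS = ½(52 − 44)(24) = 96.

Producer surplus = 96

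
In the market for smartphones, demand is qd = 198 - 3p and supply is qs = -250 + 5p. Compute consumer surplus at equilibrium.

Consumer surplus = 150

Equilibrium: 198 - 3p = -250 + 5p gives p* = 56, q* = 30.
Demand choke price (qd = 0): p = 66.
CS = ½(66 − 56)(30) = 150.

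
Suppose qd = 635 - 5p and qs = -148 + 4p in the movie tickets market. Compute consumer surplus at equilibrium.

Equilibrium: 635 - 5p = -148 + 4p gives p* = 87, q* = 200.
Demand choke price (qd = 0): p = 127.
CS = ½(127 − 87)(200) = 4000.

Consumer surplus = 4000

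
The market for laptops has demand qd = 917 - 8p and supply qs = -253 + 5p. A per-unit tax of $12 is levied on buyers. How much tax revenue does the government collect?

Pre-tax equilibrium: p* = 90, q* = 197.
Tax on buyers shifts demand to qd = 917 − 8(p + 12) = 821 - 8p.
821 - 8p = -253 + 5p gives seller price ps = 1074/13; buyers pay pb = 1074/13 + 12 = 1230/13.
New quantity: q = 917 − 8(1230/13) = 2081/13.
Revenue = 12 × 2081/13 = 24972/13.

Tax revenue = 24972/13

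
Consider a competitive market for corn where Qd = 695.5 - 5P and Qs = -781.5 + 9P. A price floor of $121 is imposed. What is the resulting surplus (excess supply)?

Equilibrium price would be P* = 105.5, so the floor at 121 binds.
At P = 121: Qd = 90.5, Qs = 307.5.
Surplus = 307.5 − 90.5 = 217.

Surplus = 217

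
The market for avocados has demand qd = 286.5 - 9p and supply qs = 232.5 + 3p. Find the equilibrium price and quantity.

p* = 4.5, q* = 246

Set qd = qs: 286.5 - 9p = 232.5 + 3p.
54 = 12p, so p* = 4.5.
q* = 286.5 − 9(4.5) = 246.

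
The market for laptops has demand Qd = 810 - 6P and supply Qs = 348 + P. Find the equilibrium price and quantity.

P* = 66, Q* = 414

Set Qd = Qs: 810 - 6P = 348 + P.
462 = 7P, so P* = 66.
Q* = 810 − 6(66) = 414.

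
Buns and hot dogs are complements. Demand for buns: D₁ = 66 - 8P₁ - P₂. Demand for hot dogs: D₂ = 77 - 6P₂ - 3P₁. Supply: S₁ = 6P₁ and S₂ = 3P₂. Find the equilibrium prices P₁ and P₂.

P₁ = 517/123, P₂ = 880/123

Market 1: 66 - 8P₁ - P₂ = 6P₁ → 14P₁ + P₂ = 66.
Market 2: 9P₂ + 3P₁ = 77.
Eliminating P₂: 9×(1) − 1×(2) gives 123P₁ = 517, so P₁ = 517/123.
Back-substitute into (2): P₂ = (77 − 3×517/123) / 9 = 880/123.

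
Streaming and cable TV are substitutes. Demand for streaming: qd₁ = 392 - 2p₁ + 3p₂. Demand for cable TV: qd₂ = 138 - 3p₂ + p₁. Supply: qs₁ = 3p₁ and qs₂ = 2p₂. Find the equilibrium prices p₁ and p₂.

Market 1: 392 - 2p₁ + 3p₂ = 3p₁ → 5p₁ - 3p₂ = 392.
Market 2: 5p₂ - p₁ = 138.
Eliminating p₂: 5×(1) + 3×(2) gives 22p₁ = 2374, so p₁ = 1187/11.
Back-substitute into (2): p₂ = (138 + 1×1187/11) / 5 = 541/11.

p₁ = 1187/11, p₂ = 541/11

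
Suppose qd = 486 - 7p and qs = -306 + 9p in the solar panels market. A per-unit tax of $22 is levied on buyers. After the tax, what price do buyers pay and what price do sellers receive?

Buyers pay $61.875, sellers receive $39.875

Pre-tax equilibrium: p* = 49.5, q* = 139.5.
Tax on buyers shifts demand to qd = 486 − 7(p + 22) = 332 - 7p.
332 - 7p = -306 + 9p gives seller price ps = 39.875; buyers pay pb = 39.875 + 22 = 61.875.
New quantity: q = 486 − 7(61.875) = 52.875.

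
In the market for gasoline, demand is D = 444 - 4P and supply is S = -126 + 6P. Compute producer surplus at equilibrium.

Equilibrium: 444 - 4P = -126 + 6P gives P* = 57, Q* = 216.
Supply starts at P = 21 (where S = 0).
PS = ½(57 − 21)(216) = 3888.

Producer surplus = 3888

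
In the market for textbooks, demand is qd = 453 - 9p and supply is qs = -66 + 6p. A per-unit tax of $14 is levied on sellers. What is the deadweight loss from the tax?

Pre-tax equilibrium: p* = 34.6, q* = 141.6.
Tax on sellers shifts supply to qs = -66 + 6(p − 14) = -150 + 6p.
453 - 9p = -150 + 6p gives buyer price pb = 40.2; sellers receive ps = 40.2 − 14 = 26.2.
New quantity: q = 453 − 9(40.2) = 91.2.
DWL = ½ × 14 × (141.6 − 91.2) = 352.8.

Deadweight loss = 352.8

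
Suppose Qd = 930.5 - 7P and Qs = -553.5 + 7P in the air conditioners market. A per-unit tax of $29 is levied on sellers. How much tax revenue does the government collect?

Pre-tax equilibrium: P* = 106, Q* = 188.5.
Tax on sellers shifts supply to Qs = -553.5 + 7(P − 29) = -756.5 + 7P.
930.5 - 7P = -756.5 + 7P gives buyer price Pb = 120.5; sellers receive Ps = 120.5 − 29 = 91.5.
New quantity: Q = 930.5 − 7(120.5) = 87.
Revenue = 29 × 87 = 2523.

Tax revenue = 2523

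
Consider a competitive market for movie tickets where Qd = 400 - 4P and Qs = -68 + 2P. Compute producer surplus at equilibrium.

Producer surplus = 1936

Equilibrium: 400 - 4P = -68 + 2P gives P* = 78, Q* = 88.
Supply starts at P = 34 (where Qs = 0).
PS = ½(78 − 34)(88) = 1936.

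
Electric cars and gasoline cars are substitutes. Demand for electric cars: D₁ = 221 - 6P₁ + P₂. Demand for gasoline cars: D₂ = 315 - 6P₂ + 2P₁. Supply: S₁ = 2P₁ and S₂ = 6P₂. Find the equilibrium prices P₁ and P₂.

P₁ = 2967/94, P₂ = 1481/47

Market 1: 221 - 6P₁ + P₂ = 2P₁ → 8P₁ - P₂ = 221.
Market 2: 12P₂ - 2P₁ = 315.
Eliminating P₂: 12×(1) + 1×(2) gives 94P₁ = 2967, so P₁ = 2967/94.
Back-substitute into (2): P₂ = (315 + 2×2967/94) / 12 = 1481/47.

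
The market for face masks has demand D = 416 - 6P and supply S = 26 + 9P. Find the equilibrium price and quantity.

Set D = S: 416 - 6P = 26 + 9P.
390 = 15P, so P* = 26.
Q* = 416 − 6(26) = 260.

P* = 26, Q* = 260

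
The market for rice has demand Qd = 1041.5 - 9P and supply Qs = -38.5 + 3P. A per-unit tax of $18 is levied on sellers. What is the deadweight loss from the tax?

Deadweight loss = 364.5

Pre-tax equilibrium: P* = 90, Q* = 231.5.
Tax on sellers shifts supply to Qs = -38.5 + 3(P − 18) = -92.5 + 3P.
1041.5 - 9P = -92.5 + 3P gives buyer price Pb = 94.5; sellers receive Ps = 94.5 − 18 = 76.5.
New quantity: Q = 1041.5 − 9(94.5) = 191.
DWL = ½ × 18 × (231.5 − 191) = 364.5.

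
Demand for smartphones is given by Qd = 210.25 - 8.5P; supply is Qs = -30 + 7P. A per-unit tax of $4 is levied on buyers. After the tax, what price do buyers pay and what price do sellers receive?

Pre-tax equilibrium: P* = 15.5, Q* = 78.5.
Tax on buyers shifts demand to Qd = 210.25 − 8.5(P + 4) = 176.25 - 8.5P.
176.25 - 8.5P = -30 + 7P gives seller price Ps = 825/62; buyers pay Pb = 825/62 + 4 = 1073/62.
New quantity: Q = 210.25 − 8.5(1073/62) = 3915/62.

Buyers pay 1073/62, sellers receive 825/62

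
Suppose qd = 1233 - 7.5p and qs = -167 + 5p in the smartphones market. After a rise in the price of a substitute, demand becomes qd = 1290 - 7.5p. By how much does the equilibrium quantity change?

Original equilibrium: p* = 112, q* = 393.
New equilibrium: 1290 - 7.5p = -167 + 5p, so 1457 = 12.5p and p' = 116.56; q' = 1290 − 7.5(116.56) = 415.8.
Change in quantity: 415.8 − 393 = 22.8.

Δq = 22.8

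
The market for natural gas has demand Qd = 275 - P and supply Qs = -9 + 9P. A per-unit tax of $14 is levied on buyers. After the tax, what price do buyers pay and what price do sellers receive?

Buyers pay $41, sellers receive $27

Pre-tax equilibrium: P* = 28.4, Q* = 246.6.
Tax on buyers shifts demand to Qd = 275 − 1(P + 14) = 261 - P.
261 - P = -9 + 9P gives seller price Ps = 27; buyers pay Pb = 27 + 14 = 41.
New quantity: Q = 275 − 1(41) = 234.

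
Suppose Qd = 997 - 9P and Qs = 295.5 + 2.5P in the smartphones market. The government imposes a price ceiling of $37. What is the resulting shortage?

Shortage = 276

Equilibrium price would be P* = 61, so the ceiling at 37 binds.
At P = 37: Qd = 997 − 9(37) = 664, Qs = 295.5 + 2.5(37) = 388.
Shortage = 664 − 388 = 276.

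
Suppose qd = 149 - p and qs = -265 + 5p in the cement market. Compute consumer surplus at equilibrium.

Equilibrium: 149 - p = -265 + 5p gives p* = 69, q* = 80.
Demand choke price (qd = 0): p = 149.
CS = ½(149 − 69)(80) = 3200.

Consumer surplus = 3200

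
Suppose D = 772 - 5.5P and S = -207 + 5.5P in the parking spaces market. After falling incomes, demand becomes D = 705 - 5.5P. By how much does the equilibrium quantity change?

ΔQ = -33.5

Original equilibrium: P* = 89, Q* = 282.5.
New equilibrium: 705 - 5.5P = -207 + 5.5P, so 912 = 11P and P' = 912/11; Q' = 705 − 5.5(912/11) = 249.
Change in quantity: 249 − 282.5 = -33.5.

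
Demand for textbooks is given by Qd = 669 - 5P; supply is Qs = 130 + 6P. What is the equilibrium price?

Set Qd = Qs: 669 - 5P = 130 + 6P.
539 = 11P, so P* = 49.
Q* = 669 − 5(49) = 424.

P* = 49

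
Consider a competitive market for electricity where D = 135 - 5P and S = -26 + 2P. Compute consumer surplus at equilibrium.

Equilibrium: 135 - 5P = -26 + 2P gives P* = 23, Q* = 20.
Demand choke price (D = 0): P = 27.
CS = ½(27 − 23)(20) = 40.

Consumer surplus = 40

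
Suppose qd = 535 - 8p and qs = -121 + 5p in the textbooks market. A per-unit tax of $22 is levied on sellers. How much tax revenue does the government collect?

Pre-tax equilibrium: p* = 656/13, q* = 1707/13.
Tax on sellers shifts supply to qs = -121 + 5(p − 22) = -231 + 5p.
535 - 8p = -231 + 5p gives buyer price pb = 766/13; sellers receive ps = 766/13 − 22 = 480/13.
New quantity: q = 535 − 8(766/13) = 827/13.
Revenue = 22 × 827/13 = 18194/13.

Tax revenue = 18194/13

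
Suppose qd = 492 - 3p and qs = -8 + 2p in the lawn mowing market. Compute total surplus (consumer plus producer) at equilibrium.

Equilibrium: 492 - 3p = -8 + 2p gives p* = 100, q* = 192.
Demand choke price: p = 164; supply starts at p = 4.
CS = ½(164 − 100)(192) = 6144; PS = ½(100 − 4)(192) = 9216.

Total surplus = 15360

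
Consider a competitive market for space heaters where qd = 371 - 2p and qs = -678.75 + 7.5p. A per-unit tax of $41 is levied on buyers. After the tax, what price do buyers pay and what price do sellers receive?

Buyers pay 5429/38, sellers receive 3871/38

Pre-tax equilibrium: p* = 110.5, q* = 150.
Tax on buyers shifts demand to qd = 371 − 2(p + 41) = 289 - 2p.
289 - 2p = -678.75 + 7.5p gives seller price ps = 3871/38; buyers pay pb = 3871/38 + 41 = 5429/38.
New quantity: q = 371 − 2(5429/38) = 1620/19.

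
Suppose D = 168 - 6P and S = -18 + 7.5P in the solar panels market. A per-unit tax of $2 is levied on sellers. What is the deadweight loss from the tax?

Deadweight loss = 20/3

Pre-tax equilibrium: P* = 124/9, Q* = 256/3.
Tax on sellers shifts supply to S = -18 + 7.5(P − 2) = -33 + 7.5P.
168 - 6P = -33 + 7.5P gives buyer price Pb = 134/9; sellers receive Ps = 134/9 − 2 = 116/9.
New quantity: Q = 168 − 6(134/9) = 236/3.
DWL = ½ × 2 × (256/3 − 236/3) = 20/3.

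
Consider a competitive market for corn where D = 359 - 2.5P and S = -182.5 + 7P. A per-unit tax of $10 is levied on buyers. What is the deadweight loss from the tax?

Deadweight loss = 1750/19

Pre-tax equilibrium: P* = 57, Q* = 216.5.
Tax on buyers shifts demand to D = 359 − 2.5(P + 10) = 334 - 2.5P.
334 - 2.5P = -182.5 + 7P gives seller price Ps = 1033/19; buyers pay Pb = 1033/19 + 10 = 1223/19.
New quantity: Q = 359 − 2.5(1223/19) = 7527/38.
DWL = ½ × 10 × (216.5 − 7527/38) = 1750/19.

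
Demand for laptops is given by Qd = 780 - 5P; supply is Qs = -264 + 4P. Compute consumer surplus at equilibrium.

Equilibrium: 780 - 5P = -264 + 4P gives P* = 116, Q* = 200.
Demand choke price (Qd = 0): P = 156.
CS = ½(156 − 116)(200) = 4000.

Consumer surplus = 4000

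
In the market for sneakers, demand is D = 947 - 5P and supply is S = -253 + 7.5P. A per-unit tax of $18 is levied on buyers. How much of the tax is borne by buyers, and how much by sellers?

Buyers bear $10.8, sellers bear $7.2

Pre-tax equilibrium: P* = 96, Q* = 467.
Tax on buyers shifts demand to D = 947 − 5(P + 18) = 857 - 5P.
857 - 5P = -253 + 7.5P gives seller price Ps = 88.8; buyers pay Pb = 88.8 + 18 = 106.8.
New quantity: Q = 947 − 5(106.8) = 413.
Buyer burden = 106.8 − 96 = 10.8; seller burden = 96 − 88.8 = 7.2.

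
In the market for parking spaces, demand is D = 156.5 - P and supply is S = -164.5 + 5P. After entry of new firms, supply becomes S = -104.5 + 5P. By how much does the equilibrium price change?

Original equilibrium: P* = 53.5, Q* = 103.
New equilibrium: 156.5 - P = -104.5 + 5P, so 261 = 6P and P' = 43.5; Q' = 156.5 − 1(43.5) = 113.
Change in price: 43.5 − 53.5 = -10.

ΔP = -10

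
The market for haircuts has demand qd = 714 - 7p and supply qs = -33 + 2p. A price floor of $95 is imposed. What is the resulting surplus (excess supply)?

Equilibrium price would be p* = 83, so the floor at 95 binds.
At p = 95: qd = 49, qs = 157.
Surplus = 157 − 49 = 108.

Surplus = 108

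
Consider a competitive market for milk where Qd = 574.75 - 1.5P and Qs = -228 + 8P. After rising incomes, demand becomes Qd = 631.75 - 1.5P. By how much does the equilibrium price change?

Original equilibrium: P* = 84.5, Q* = 448.
New equilibrium: 631.75 - 1.5P = -228 + 8P, so 859.75 = 9.5P and P' = 90.5; Q' = 631.75 − 1.5(90.5) = 496.
Change in price: 90.5 − 84.5 = 6.

ΔP = 6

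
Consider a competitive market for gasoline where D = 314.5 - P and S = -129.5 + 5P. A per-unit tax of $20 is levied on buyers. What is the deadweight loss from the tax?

Pre-tax equilibrium: P* = 74, Q* = 240.5.
Tax on buyers shifts demand to D = 314.5 − 1(P + 20) = 294.5 - P.
294.5 - P = -129.5 + 5P gives seller price Ps = 212/3; buyers pay Pb = 212/3 + 20 = 272/3.
New quantity: Q = 314.5 − 1(272/3) = 1343/6.
DWL = ½ × 20 × (240.5 − 1343/6) = 500/3.

Deadweight loss = 500/3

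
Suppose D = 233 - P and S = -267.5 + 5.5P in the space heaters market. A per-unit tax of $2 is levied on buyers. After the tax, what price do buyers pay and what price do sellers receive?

Pre-tax equilibrium: P* = 77, Q* = 156.
Tax on buyers shifts demand to D = 233 − 1(P + 2) = 231 - P.
231 - P = -267.5 + 5.5P gives seller price Ps = 997/13; buyers pay Pb = 997/13 + 2 = 1023/13.
New quantity: Q = 233 − 1(1023/13) = 2006/13.

Buyers pay 1023/13, sellers receive 997/13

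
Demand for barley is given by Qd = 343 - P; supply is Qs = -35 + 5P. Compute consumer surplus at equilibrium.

Consumer surplus = 39200

Equilibrium: 343 - P = -35 + 5P gives P* = 63, Q* = 280.
Demand choke price (Qd = 0): P = 343.
CS = ½(343 − 63)(280) = 39200.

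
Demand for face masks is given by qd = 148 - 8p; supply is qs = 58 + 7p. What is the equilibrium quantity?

Set qd = qs: 148 - 8p = 58 + 7p.
90 = 15p, so p* = 6.
q* = 148 − 8(6) = 100.

q* = 100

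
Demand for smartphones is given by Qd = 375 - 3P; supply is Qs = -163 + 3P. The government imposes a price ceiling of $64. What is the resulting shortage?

Shortage = 154

Equilibrium price would be P* = 269/3, so the ceiling at 64 binds.
At P = 64: Qd = 375 − 3(64) = 183, Qs = -163 + 3(64) = 29.
Shortage = 183 − 29 = 154.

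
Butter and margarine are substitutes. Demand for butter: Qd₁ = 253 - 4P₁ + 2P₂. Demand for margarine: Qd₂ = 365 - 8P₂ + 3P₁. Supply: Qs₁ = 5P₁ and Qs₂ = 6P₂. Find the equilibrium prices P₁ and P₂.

P₁ = 35.6, P₂ = 33.7

Market 1: 253 - 4P₁ + 2P₂ = 5P₁ → 9P₁ - 2P₂ = 253.
Market 2: 14P₂ - 3P₁ = 365.
Eliminating P₂: 14×(1) + 2×(2) gives 120P₁ = 4272, so P₁ = 35.6.
Back-substitute into (2): P₂ = (365 + 3×35.6) / 14 = 33.7.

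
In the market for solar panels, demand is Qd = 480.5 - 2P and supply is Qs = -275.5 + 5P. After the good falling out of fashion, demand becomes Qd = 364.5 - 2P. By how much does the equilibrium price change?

Original equilibrium: P* = 108, Q* = 264.5.
New equilibrium: 364.5 - 2P = -275.5 + 5P, so 640 = 7P and P' = 640/7; Q' = 364.5 − 2(640/7) = 2543/14.
Change in price: 640/7 − 108 = -116/7.

ΔP = -116/7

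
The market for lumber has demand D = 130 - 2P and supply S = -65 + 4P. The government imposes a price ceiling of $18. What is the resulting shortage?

Shortage = 87

Equilibrium price would be P* = 32.5, so the ceiling at 18 binds.
At P = 18: D = 130 − 2(18) = 94, S = -65 + 4(18) = 7.
Shortage = 94 − 7 = 87.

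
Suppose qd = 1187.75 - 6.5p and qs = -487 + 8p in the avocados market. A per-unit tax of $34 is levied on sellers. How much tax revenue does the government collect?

Pre-tax equilibrium: p* = 115.5, q* = 437.
Tax on sellers shifts supply to qs = -487 + 8(p − 34) = -759 + 8p.
1187.75 - 6.5p = -759 + 8p gives buyer price pb = 7787/58; sellers receive ps = 7787/58 − 34 = 5815/58.
New quantity: q = 1187.75 − 6.5(7787/58) = 9137/29.
Revenue = 34 × 9137/29 = 310658/29.

Tax revenue = 310658/29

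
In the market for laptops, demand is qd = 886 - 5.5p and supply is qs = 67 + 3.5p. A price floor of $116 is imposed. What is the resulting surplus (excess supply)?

Surplus = 225

Equilibrium price would be p* = 91, so the floor at 116 binds.
At p = 116: qd = 248, qs = 473.
Surplus = 473 − 248 = 225.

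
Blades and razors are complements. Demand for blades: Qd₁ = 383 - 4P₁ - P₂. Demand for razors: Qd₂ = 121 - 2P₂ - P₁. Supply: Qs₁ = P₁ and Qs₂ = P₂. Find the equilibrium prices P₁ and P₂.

Market 1: 383 - 4P₁ - P₂ = P₁ → 5P₁ + P₂ = 383.
Market 2: 3P₂ + P₁ = 121.
Eliminating P₂: 3×(1) − 1×(2) gives 14P₁ = 1028, so P₁ = 514/7.
Back-substitute into (2): P₂ = (121 − 1×514/7) / 3 = 111/7.

P₁ = 514/7, P₂ = 111/7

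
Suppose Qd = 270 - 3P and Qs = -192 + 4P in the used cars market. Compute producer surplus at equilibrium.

Equilibrium: 270 - 3P = -192 + 4P gives P* = 66, Q* = 72.
Supply starts at P = 48 (where Qs = 0).
PS = ½(66 − 48)(72) = 648.

Producer surplus = 648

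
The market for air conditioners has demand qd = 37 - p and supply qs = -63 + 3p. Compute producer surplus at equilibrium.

Producer surplus = 24

Equilibrium: 37 - p = -63 + 3p gives p* = 25, q* = 12.
Supply starts at p = 21 (where qs = 0).
PS = ½(25 − 21)(12) = 24.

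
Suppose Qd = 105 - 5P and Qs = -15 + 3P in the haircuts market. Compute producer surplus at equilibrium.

Producer surplus = 150

Equilibrium: 105 - 5P = -15 + 3P gives P* = 15, Q* = 30.
Supply starts at P = 5 (where Qs = 0).
PS = ½(15 − 5)(30) = 150.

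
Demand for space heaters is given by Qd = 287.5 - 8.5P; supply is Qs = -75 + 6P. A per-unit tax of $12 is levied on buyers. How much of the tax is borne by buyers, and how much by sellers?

Pre-tax equilibrium: P* = 25, Q* = 75.
Tax on buyers shifts demand to Qd = 287.5 − 8.5(P + 12) = 185.5 - 8.5P.
185.5 - 8.5P = -75 + 6P gives seller price Ps = 521/29; buyers pay Pb = 521/29 + 12 = 869/29.
New quantity: Q = 287.5 − 8.5(869/29) = 951/29.
Buyer burden = 869/29 − 25 = 144/29; seller burden = 25 − 521/29 = 204/29.

Buyers bear 144/29, sellers bear 204/29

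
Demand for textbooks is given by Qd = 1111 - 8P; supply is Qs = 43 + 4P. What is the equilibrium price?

P* = 89

Set Qd = Qs: 1111 - 8P = 43 + 4P.
1068 = 12P, so P* = 89.
Q* = 1111 − 8(89) = 399.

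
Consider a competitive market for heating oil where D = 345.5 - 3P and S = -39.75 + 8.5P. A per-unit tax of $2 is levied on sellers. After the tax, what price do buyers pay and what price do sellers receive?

Buyers pay 1609/46, sellers receive 1517/46

Pre-tax equilibrium: P* = 33.5, Q* = 245.
Tax on sellers shifts supply to S = -39.75 + 8.5(P − 2) = -56.75 + 8.5P.
345.5 - 3P = -56.75 + 8.5P gives buyer price Pb = 1609/46; sellers receive Ps = 1609/46 − 2 = 1517/46.
New quantity: Q = 345.5 − 3(1609/46) = 5533/23.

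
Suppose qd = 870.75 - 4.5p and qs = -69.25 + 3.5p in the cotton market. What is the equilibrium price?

Set qd = qs: 870.75 - 4.5p = -69.25 + 3.5p.
940 = 8p, so p* = 117.5.
q* = 870.75 − 4.5(117.5) = 342.

p* = 117.5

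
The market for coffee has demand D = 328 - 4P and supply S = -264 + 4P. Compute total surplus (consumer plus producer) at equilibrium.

Total surplus = 256

Equilibrium: 328 - 4P = -264 + 4P gives P* = 74, Q* = 32.
Demand choke price: P = 82; supply starts at P = 66.
CS = ½(82 − 74)(32) = 128; PS = ½(74 − 66)(32) = 128.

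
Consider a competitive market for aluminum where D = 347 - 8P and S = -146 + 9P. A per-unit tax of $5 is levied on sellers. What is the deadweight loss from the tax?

Pre-tax equilibrium: P* = 29, Q* = 115.
Tax on sellers shifts supply to S = -146 + 9(P − 5) = -191 + 9P.
347 - 8P = -191 + 9P gives buyer price Pb = 538/17; sellers receive Ps = 538/17 − 5 = 453/17.
New quantity: Q = 347 − 8(538/17) = 1595/17.
DWL = ½ × 5 × (115 − 1595/17) = 900/17.

Deadweight loss = 900/17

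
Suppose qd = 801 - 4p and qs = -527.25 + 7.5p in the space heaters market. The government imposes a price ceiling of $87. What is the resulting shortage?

Equilibrium price would be p* = 115.5, so the ceiling at 87 binds.
At p = 87: qd = 801 − 4(87) = 453, qs = -527.25 + 7.5(87) = 125.25.
Shortage = 453 − 125.25 = 327.75.

Shortage = 327.75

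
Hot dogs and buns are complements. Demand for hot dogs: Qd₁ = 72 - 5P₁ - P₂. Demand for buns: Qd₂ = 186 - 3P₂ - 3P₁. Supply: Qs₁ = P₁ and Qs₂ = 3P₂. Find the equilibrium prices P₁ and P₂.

P₁ = 82/11, P₂ = 300/11

Market 1: 72 - 5P₁ - P₂ = P₁ → 6P₁ + P₂ = 72.
Market 2: 6P₂ + 3P₁ = 186.
Eliminating P₂: 6×(1) − 1×(2) gives 33P₁ = 246, so P₁ = 82/11.
Back-substitute into (2): P₂ = (186 − 3×82/11) / 6 = 300/11.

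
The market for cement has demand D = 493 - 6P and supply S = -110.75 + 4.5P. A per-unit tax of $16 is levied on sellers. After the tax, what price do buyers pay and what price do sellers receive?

Pre-tax equilibrium: P* = 57.5, Q* = 148.
Tax on sellers shifts supply to S = -110.75 + 4.5(P − 16) = -182.75 + 4.5P.
493 - 6P = -182.75 + 4.5P gives buyer price Pb = 901/14; sellers receive Ps = 901/14 − 16 = 677/14.
New quantity: Q = 493 − 6(901/14) = 748/7.

Buyers pay 901/14, sellers receive 677/14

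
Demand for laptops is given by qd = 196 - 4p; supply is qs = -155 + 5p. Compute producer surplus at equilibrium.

Equilibrium: 196 - 4p = -155 + 5p gives p* = 39, q* = 40.
Supply starts at p = 31 (where qs = 0).
PS = ½(39 − 31)(40) = 160.

Producer surplus = 160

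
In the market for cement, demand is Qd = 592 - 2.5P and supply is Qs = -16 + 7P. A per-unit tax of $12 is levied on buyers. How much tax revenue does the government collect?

Pre-tax equilibrium: P* = 64, Q* = 432.
Tax on buyers shifts demand to Qd = 592 − 2.5(P + 12) = 562 - 2.5P.
562 - 2.5P = -16 + 7P gives seller price Ps = 1156/19; buyers pay Pb = 1156/19 + 12 = 1384/19.
New quantity: Q = 592 − 2.5(1384/19) = 7788/19.
Revenue = 12 × 7788/19 = 93456/19.

Tax revenue = 93456/19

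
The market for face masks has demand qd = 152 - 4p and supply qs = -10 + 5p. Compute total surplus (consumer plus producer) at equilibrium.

Total surplus = 1440

Equilibrium: 152 - 4p = -10 + 5p gives p* = 18, q* = 80.
Demand choke price: p = 38; supply starts at p = 2.
CS = ½(38 − 18)(80) = 800; PS = ½(18 − 2)(80) = 640.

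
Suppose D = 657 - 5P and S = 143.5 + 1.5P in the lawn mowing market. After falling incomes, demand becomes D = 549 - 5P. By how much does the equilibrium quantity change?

Original equilibrium: P* = 79, Q* = 262.
New equilibrium: 549 - 5P = 143.5 + 1.5P, so 405.5 = 6.5P and P' = 811/13; Q' = 549 − 5(811/13) = 3082/13.
Change in quantity: 3082/13 − 262 = -324/13.

ΔQ = -324/13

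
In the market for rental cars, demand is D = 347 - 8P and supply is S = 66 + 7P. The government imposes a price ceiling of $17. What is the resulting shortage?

Shortage = 26

Equilibrium price would be P* = 281/15, so the ceiling at 17 binds.
At P = 17: D = 347 − 8(17) = 211, S = 66 + 7(17) = 185.
Shortage = 211 − 185 = 26.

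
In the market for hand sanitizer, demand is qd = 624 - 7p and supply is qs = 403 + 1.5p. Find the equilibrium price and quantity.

p* = 26, q* = 442

Set qd = qs: 624 - 7p = 403 + 1.5p.
221 = 8.5p, so p* = 26.
q* = 624 − 7(26) = 442.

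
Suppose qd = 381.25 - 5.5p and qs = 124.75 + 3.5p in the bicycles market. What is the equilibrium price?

p* = 28.5

Set qd = qs: 381.25 - 5.5p = 124.75 + 3.5p.
256.5 = 9p, so p* = 28.5.
q* = 381.25 − 5.5(28.5) = 224.5.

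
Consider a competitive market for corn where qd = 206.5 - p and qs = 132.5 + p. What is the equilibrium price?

p* = 37

Set qd = qs: 206.5 - p = 132.5 + p.
74 = 2p, so p* = 37.
q* = 206.5 − 1(37) = 169.5.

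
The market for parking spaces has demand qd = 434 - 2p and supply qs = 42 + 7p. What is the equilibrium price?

Set qd = qs: 434 - 2p = 42 + 7p.
392 = 9p, so p* = 392/9.
q* = 434 − 2(392/9) = 3122/9.

p* = 392/9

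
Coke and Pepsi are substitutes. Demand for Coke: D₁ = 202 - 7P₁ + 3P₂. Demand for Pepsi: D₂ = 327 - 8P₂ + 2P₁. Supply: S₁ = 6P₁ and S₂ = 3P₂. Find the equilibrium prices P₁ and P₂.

Market 1: 202 - 7P₁ + 3P₂ = 6P₁ → 13P₁ - 3P₂ = 202.
Market 2: 11P₂ - 2P₁ = 327.
Eliminating P₂: 11×(1) + 3×(2) gives 137P₁ = 3203, so P₁ = 3203/137.
Back-substitute into (2): P₂ = (327 + 2×3203/137) / 11 = 4655/137.

P₁ = 3203/137, P₂ = 4655/137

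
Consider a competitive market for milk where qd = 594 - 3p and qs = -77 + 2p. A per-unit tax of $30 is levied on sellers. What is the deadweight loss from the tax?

Pre-tax equilibrium: p* = 134.2, q* = 191.4.
Tax on sellers shifts supply to qs = -77 + 2(p − 30) = -137 + 2p.
594 - 3p = -137 + 2p gives buyer price pb = 146.2; sellers receive ps = 146.2 − 30 = 116.2.
New quantity: q = 594 − 3(146.2) = 155.4.
DWL = ½ × 30 × (191.4 − 155.4) = 540.

Deadweight loss = 540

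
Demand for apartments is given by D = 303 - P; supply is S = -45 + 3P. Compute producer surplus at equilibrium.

Equilibrium: 303 - P = -45 + 3P gives P* = 87, Q* = 216.
Supply starts at P = 15 (where S = 0).
PS = ½(87 − 15)(216) = 7776.

Producer surplus = 7776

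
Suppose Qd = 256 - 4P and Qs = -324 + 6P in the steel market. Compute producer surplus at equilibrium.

Producer surplus = 48

Equilibrium: 256 - 4P = -324 + 6P gives P* = 58, Q* = 24.
Supply starts at P = 54 (where Qs = 0).
PS = ½(58 − 54)(24) = 48.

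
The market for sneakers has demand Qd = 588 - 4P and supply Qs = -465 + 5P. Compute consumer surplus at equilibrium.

Equilibrium: 588 - 4P = -465 + 5P gives P* = 117, Q* = 120.
Demand choke price (Qd = 0): P = 147.
CS = ½(147 − 117)(120) = 1800.

Consumer surplus = 1800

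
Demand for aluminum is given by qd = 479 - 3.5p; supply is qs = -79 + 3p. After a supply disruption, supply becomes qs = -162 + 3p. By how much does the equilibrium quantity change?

Δq = -581/13

Original equilibrium: p* = 1116/13, q* = 2321/13.
New equilibrium: 479 - 3.5p = -162 + 3p, so 641 = 6.5p and p' = 1282/13; q' = 479 − 3.5(1282/13) = 1740/13.
Change in quantity: 1740/13 − 2321/13 = -581/13.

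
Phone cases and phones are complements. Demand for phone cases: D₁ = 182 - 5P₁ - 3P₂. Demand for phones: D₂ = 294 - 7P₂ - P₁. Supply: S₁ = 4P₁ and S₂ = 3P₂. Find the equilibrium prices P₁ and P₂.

Market 1: 182 - 5P₁ - 3P₂ = 4P₁ → 9P₁ + 3P₂ = 182.
Market 2: 10P₂ + P₁ = 294.
Eliminating P₂: 10×(1) − 3×(2) gives 87P₁ = 938, so P₁ = 938/87.
Back-substitute into (2): P₂ = (294 − 1×938/87) / 10 = 2464/87.

P₁ = 938/87, P₂ = 2464/87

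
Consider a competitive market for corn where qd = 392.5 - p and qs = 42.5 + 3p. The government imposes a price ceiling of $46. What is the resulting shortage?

Shortage = 166

Equilibrium price would be p* = 87.5, so the ceiling at 46 binds.
At p = 46: qd = 392.5 − 1(46) = 346.5, qs = 42.5 + 3(46) = 180.5.
Shortage = 346.5 − 180.5 = 166.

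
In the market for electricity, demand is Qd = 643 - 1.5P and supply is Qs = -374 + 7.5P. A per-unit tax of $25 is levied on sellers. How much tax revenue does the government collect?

Tax revenue = 11056.25

Pre-tax equilibrium: P* = 113, Q* = 473.5.
Tax on sellers shifts supply to Qs = -374 + 7.5(P − 25) = -561.5 + 7.5P.
643 - 1.5P = -561.5 + 7.5P gives buyer price Pb = 803/6; sellers receive Ps = 803/6 − 25 = 653/6.
New quantity: Q = 643 − 1.5(803/6) = 442.25.
Revenue = 25 × 442.25 = 11056.25.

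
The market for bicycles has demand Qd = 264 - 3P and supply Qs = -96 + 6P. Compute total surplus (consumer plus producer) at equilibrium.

Equilibrium: 264 - 3P = -96 + 6P gives P* = 40, Q* = 144.
Demand choke price: P = 88; supply starts at P = 16.
CS = ½(88 − 40)(144) = 3456; PS = ½(40 − 16)(144) = 1728.

Total surplus = 5184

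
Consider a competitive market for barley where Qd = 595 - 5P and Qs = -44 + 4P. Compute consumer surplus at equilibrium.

Equilibrium: 595 - 5P = -44 + 4P gives P* = 71, Q* = 240.
Demand choke price (Qd = 0): P = 119.
CS = ½(119 − 71)(240) = 5760.

Consumer surplus = 5760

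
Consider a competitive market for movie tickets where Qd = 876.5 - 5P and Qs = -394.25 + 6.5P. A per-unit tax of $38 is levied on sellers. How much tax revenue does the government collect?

Pre-tax equilibrium: P* = 110.5, Q* = 324.
Tax on sellers shifts supply to Qs = -394.25 + 6.5(P − 38) = -641.25 + 6.5P.
876.5 - 5P = -641.25 + 6.5P gives buyer price Pb = 6071/46; sellers receive Ps = 6071/46 − 38 = 4323/46.
New quantity: Q = 876.5 − 5(6071/46) = 4982/23.
Revenue = 38 × 4982/23 = 189316/23.

Tax revenue = 189316/23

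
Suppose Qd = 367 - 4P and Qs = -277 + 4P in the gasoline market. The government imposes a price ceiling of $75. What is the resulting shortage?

Shortage = 44

Equilibrium price would be P* = 80.5, so the ceiling at 75 binds.
At P = 75: Qd = 367 − 4(75) = 67, Qs = -277 + 4(75) = 23.
Shortage = 67 − 23 = 44.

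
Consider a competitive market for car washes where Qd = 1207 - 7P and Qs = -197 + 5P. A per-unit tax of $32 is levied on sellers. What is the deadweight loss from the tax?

Pre-tax equilibrium: P* = 117, Q* = 388.
Tax on sellers shifts supply to Qs = -197 + 5(P − 32) = -357 + 5P.
1207 - 7P = -357 + 5P gives buyer price Pb = 391/3; sellers receive Ps = 391/3 − 32 = 295/3.
New quantity: Q = 1207 − 7(391/3) = 884/3.
DWL = ½ × 32 × (388 − 884/3) = 4480/3.

Deadweight loss = 4480/3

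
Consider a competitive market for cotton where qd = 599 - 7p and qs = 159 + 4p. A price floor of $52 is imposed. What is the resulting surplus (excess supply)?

Equilibrium price would be p* = 40, so the floor at 52 binds.
At p = 52: qd = 235, qs = 367.
Surplus = 367 − 235 = 132.

Surplus = 132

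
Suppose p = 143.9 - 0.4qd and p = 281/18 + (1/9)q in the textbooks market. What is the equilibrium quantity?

q* = 251

Set the two price expressions equal: 143.9 - 0.4q = 281/18 + (1/9)q.
5773/45 = (23/45)q, so q* = 251.
p* = 143.9 − (0.4)(251) = 43.5.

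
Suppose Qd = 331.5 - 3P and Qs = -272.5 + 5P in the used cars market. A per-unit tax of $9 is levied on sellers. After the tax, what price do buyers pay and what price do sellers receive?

Buyers pay $81.125, sellers receive $72.125

Pre-tax equilibrium: P* = 75.5, Q* = 105.
Tax on sellers shifts supply to Qs = -272.5 + 5(P − 9) = -317.5 + 5P.
331.5 - 3P = -317.5 + 5P gives buyer price Pb = 81.125; sellers receive Ps = 81.125 − 9 = 72.125.
New quantity: Q = 331.5 − 3(81.125) = 88.125.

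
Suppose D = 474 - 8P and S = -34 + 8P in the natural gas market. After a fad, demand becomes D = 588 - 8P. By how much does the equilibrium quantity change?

ΔQ = 57

Original equilibrium: P* = 31.75, Q* = 220.
New equilibrium: 588 - 8P = -34 + 8P, so 622 = 16P and P' = 38.875; Q' = 588 − 8(38.875) = 277.
Change in quantity: 277 − 220 = 57.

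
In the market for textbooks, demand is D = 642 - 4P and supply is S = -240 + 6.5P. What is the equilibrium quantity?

Q* = 306

Set D = S: 642 - 4P = -240 + 6.5P.
882 = 10.5P, so P* = 84.
Q* = 642 − 4(84) = 306.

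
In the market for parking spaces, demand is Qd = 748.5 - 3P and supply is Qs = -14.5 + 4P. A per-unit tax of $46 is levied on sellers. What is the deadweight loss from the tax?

Pre-tax equilibrium: P* = 109, Q* = 421.5.
Tax on sellers shifts supply to Qs = -14.5 + 4(P − 46) = -198.5 + 4P.
748.5 - 3P = -198.5 + 4P gives buyer price Pb = 947/7; sellers receive Ps = 947/7 − 46 = 625/7.
New quantity: Q = 748.5 − 3(947/7) = 4797/14.
DWL = ½ × 46 × (421.5 − 4797/14) = 12696/7.

Deadweight loss = 12696/7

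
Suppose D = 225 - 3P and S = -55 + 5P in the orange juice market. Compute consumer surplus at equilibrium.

Consumer surplus = 2400

Equilibrium: 225 - 3P = -55 + 5P gives P* = 35, Q* = 120.
Demand choke price (D = 0): P = 75.
CS = ½(75 − 35)(120) = 2400.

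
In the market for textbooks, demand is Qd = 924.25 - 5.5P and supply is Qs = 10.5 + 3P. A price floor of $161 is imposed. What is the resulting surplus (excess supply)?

Equilibrium price would be P* = 107.5, so the floor at 161 binds.
At P = 161: Qd = 38.75, Qs = 493.5.
Surplus = 493.5 − 38.75 = 454.75.

Surplus = 454.75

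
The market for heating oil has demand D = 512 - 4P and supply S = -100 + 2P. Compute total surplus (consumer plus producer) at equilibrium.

Total surplus = 4056

Equilibrium: 512 - 4P = -100 + 2P gives P* = 102, Q* = 104.
Demand choke price: P = 128; supply starts at P = 50.
CS = ½(128 − 102)(104) = 1352; PS = ½(102 − 50)(104) = 2704.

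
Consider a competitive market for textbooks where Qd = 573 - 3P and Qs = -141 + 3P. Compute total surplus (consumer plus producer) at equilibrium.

Equilibrium: 573 - 3P = -141 + 3P gives P* = 119, Q* = 216.
Demand choke price: P = 191; supply starts at P = 47.
CS = ½(191 − 119)(216) = 7776; PS = ½(119 − 47)(216) = 7776.

Total surplus = 15552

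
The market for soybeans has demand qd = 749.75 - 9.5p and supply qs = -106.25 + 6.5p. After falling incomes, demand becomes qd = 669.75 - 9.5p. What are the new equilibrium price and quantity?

Original equilibrium: p* = 53.5, q* = 241.5.
New equilibrium: 669.75 - 9.5p = -106.25 + 6.5p, so 776 = 16p and p' = 48.5; q' = 669.75 − 9.5(48.5) = 209.

p' = 48.5, q' = 209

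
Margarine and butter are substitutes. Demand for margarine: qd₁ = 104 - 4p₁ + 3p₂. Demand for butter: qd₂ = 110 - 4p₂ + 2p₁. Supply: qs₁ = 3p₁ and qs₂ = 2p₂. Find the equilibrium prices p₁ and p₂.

p₁ = 26.5, p₂ = 163/6

Market 1: 104 - 4p₁ + 3p₂ = 3p₁ → 7p₁ - 3p₂ = 104.
Market 2: 6p₂ - 2p₁ = 110.
Eliminating p₂: 6×(1) + 3×(2) gives 36p₁ = 954, so p₁ = 26.5.
Back-substitute into (2): p₂ = (110 + 2×26.5) / 6 = 163/6.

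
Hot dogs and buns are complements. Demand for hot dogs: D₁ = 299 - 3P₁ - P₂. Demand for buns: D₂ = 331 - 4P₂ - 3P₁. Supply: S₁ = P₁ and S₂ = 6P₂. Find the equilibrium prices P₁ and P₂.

Market 1: 299 - 3P₁ - P₂ = P₁ → 4P₁ + P₂ = 299.
Market 2: 10P₂ + 3P₁ = 331.
Eliminating P₂: 10×(1) − 1×(2) gives 37P₁ = 2659, so P₁ = 2659/37.
Back-substitute into (2): P₂ = (331 − 3×2659/37) / 10 = 427/37.

P₁ = 2659/37, P₂ = 427/37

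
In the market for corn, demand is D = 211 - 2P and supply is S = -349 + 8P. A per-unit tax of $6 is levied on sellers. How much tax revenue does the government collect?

Tax revenue = 536.4

Pre-tax equilibrium: P* = 56, Q* = 99.
Tax on sellers shifts supply to S = -349 + 8(P − 6) = -397 + 8P.
211 - 2P = -397 + 8P gives buyer price Pb = 60.8; sellers receive Ps = 60.8 − 6 = 54.8.
New quantity: Q = 211 − 2(60.8) = 89.4.
Revenue = 6 × 89.4 = 536.4.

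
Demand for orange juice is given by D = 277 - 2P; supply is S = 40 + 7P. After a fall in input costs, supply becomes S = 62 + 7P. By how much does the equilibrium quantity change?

ΔQ = 44/9

Original equilibrium: P* = 79/3, Q* = 673/3.
New equilibrium: 277 - 2P = 62 + 7P, so 215 = 9P and P' = 215/9; Q' = 277 − 2(215/9) = 2063/9.
Change in quantity: 2063/9 − 673/3 = 44/9.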